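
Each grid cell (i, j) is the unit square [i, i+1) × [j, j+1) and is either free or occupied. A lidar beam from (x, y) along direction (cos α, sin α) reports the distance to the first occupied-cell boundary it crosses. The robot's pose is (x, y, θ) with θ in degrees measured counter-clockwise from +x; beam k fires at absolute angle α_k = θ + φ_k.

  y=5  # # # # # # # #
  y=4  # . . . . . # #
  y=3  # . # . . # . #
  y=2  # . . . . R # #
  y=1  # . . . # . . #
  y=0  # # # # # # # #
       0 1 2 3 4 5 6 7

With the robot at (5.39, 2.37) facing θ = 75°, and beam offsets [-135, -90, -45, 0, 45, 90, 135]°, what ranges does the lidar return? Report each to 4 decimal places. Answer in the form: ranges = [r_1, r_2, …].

ranges = [1.5819, 0.6315, 0.7044, 0.6522, 0.7275, 2.4743, 0.7400]

beam 1: φ=-135°, α=300°
  d=(0.5000,-0.8660)  start (5,2)  tX=1.2200 tY=0.4272  stride 1/|dx|=2.0000 1/|dy|=1.1547
    cross y-line → (5,1), t=0.4272
    cross x-line → (6,1), t=1.2200
    cross y-line → (6,0), t=1.5819 (wall)
  → r_1 = 1.5819
beam 2: φ=-90°, α=345°
  d=(0.9659,-0.2588)  start (5,2)  tX=0.6315 tY=1.4296  stride 1/|dx|=1.0353 1/|dy|=3.8637
    cross x-line → (6,2), t=0.6315 (wall)
  → r_2 = 0.6315
beam 3: φ=-45°, α=30°
  d=(0.8660,0.5000)  start (5,2)  tX=0.7044 tY=1.2600  stride 1/|dx|=1.1547 1/|dy|=2.0000
    cross x-line → (6,2), t=0.7044 (wall)
  → r_3 = 0.7044
beam 4: φ=0°, α=75°
  d=(0.2588,0.9659)  start (5,2)  tX=2.3569 tY=0.6522  stride 1/|dx|=3.8637 1/|dy|=1.0353
    cross y-line → (5,3), t=0.6522 (wall)
  → r_4 = 0.6522
beam 5: φ=45°, α=120°
  d=(-0.5000,0.8660)  start (5,2)  tX=0.7800 tY=0.7275  stride 1/|dx|=2.0000 1/|dy|=1.1547
    cross y-line → (5,3), t=0.7275 (wall)
  → r_5 = 0.7275
beam 6: φ=90°, α=165°
  d=(-0.9659,0.2588)  start (5,2)  tX=0.4038 tY=2.4341  stride 1/|dx|=1.0353 1/|dy|=3.8637
    cross x-line → (4,2), t=0.4038
    cross x-line → (3,2), t=1.4390
    cross y-line → (3,3), t=2.4341
    cross x-line → (2,3), t=2.4743 (wall)
  → r_6 = 2.4743
beam 7: φ=135°, α=210°
  d=(-0.8660,-0.5000)  start (5,2)  tX=0.4503 tY=0.7400  stride 1/|dx|=1.1547 1/|dy|=2.0000
    cross x-line → (4,2), t=0.4503
    cross y-line → (4,1), t=0.7400 (wall)
  → r_7 = 0.7400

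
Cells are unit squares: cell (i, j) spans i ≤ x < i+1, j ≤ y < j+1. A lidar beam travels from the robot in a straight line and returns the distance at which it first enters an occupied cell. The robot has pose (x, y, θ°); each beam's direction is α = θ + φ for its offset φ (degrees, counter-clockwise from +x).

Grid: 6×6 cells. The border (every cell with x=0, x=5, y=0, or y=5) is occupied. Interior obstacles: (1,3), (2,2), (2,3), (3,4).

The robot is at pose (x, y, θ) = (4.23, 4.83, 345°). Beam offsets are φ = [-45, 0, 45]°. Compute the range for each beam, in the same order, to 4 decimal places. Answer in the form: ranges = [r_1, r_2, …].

ranges = [1.5400, 0.7972, 0.3400]

beam 1: φ=-45°, α=300°
  dir = (cos 300°, sin 300°) = (0.5000, -0.8660); from cell (4,4)
  next x-line at t=1.5400, next y-line at t=0.9584; Δt_x=2.0000, Δt_y=1.1547
    y: enter (4,3) at t=0.9584
    x: enter (5,3) at t=1.5400 ← occupied
  → r_1 = 1.5400
beam 2: φ=0°, α=345°
  dir = (cos 345°, sin 345°) = (0.9659, -0.2588); from cell (4,4)
  next x-line at t=0.7972, next y-line at t=3.2069; Δt_x=1.0353, Δt_y=3.8637
    x: enter (5,4) at t=0.7972 ← occupied
  → r_2 = 0.7972
beam 3: φ=45°, α=30°
  dir = (cos 30°, sin 30°) = (0.8660, 0.5000); from cell (4,4)
  next x-line at t=0.8891, next y-line at t=0.3400; Δt_x=1.1547, Δt_y=2.0000
    y: enter (4,5) at t=0.3400 ← occupied
  → r_3 = 0.3400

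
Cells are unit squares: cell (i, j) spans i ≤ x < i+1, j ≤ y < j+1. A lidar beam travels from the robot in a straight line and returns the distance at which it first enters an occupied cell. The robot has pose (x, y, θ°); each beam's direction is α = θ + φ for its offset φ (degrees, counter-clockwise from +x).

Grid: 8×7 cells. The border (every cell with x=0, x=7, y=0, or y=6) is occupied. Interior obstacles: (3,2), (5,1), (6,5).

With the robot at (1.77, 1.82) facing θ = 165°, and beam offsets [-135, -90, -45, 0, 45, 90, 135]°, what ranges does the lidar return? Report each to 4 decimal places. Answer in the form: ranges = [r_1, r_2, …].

beam 1: φ=-135°, α=30°
  dir = (cos 30°, sin 30°) = (0.8660, 0.5000); from cell (1,1)
  next x-line at t=0.2656, next y-line at t=0.3600; Δt_x=1.1547, Δt_y=2.0000
    x: enter (2,1) at t=0.2656
    y: enter (2,2) at t=0.3600
    x: enter (3,2) at t=1.4203 ← occupied
  → r_1 = 1.4203
beam 2: φ=-90°, α=75°
  dir = (cos 75°, sin 75°) = (0.2588, 0.9659); from cell (1,1)
  next x-line at t=0.8887, next y-line at t=0.1863; Δt_x=3.8637, Δt_y=1.0353
    y: enter (1,2) at t=0.1863
    x: enter (2,2) at t=0.8887
    y: enter (2,3) at t=1.2216
    y: enter (2,4) at t=2.2569
    y: enter (2,5) at t=3.2922
    y: enter (2,6) at t=4.3275 ← occupied
  → r_2 = 4.3275
beam 3: φ=-45°, α=120°
  dir = (cos 120°, sin 120°) = (-0.5000, 0.8660); from cell (1,1)
  next x-line at t=1.5400, next y-line at t=0.2078; Δt_x=2.0000, Δt_y=1.1547
    y: enter (1,2) at t=0.2078
    y: enter (1,3) at t=1.3625
    x: enter (0,3) at t=1.5400 ← occupied
  → r_3 = 1.5400
beam 4: φ=0°, α=165°
  dir = (cos 165°, sin 165°) = (-0.9659, 0.2588); from cell (1,1)
  next x-line at t=0.7972, next y-line at t=0.6955; Δt_x=1.0353, Δt_y=3.8637
    y: enter (1,2) at t=0.6955
    x: enter (0,2) at t=0.7972 ← occupied
  → r_4 = 0.7972
beam 5: φ=45°, α=210°
  dir = (cos 210°, sin 210°) = (-0.8660, -0.5000); from cell (1,1)
  next x-line at t=0.8891, next y-line at t=1.6400; Δt_x=1.1547, Δt_y=2.0000
    x: enter (0,1) at t=0.8891 ← occupied
  → r_5 = 0.8891
beam 6: φ=90°, α=255°
  dir = (cos 255°, sin 255°) = (-0.2588, -0.9659); from cell (1,1)
  next x-line at t=2.9751, next y-line at t=0.8489; Δt_x=3.8637, Δt_y=1.0353
    y: enter (1,0) at t=0.8489 ← occupied
  → r_6 = 0.8489
beam 7: φ=135°, α=300°
  dir = (cos 300°, sin 300°) = (0.5000, -0.8660); from cell (1,1)
  next x-line at t=0.4600, next y-line at t=0.9469; Δt_x=2.0000, Δt_y=1.1547
    x: enter (2,1) at t=0.4600
    y: enter (2,0) at t=0.9469 ← occupied
  → r_7 = 0.9469

ranges = [1.4203, 4.3275, 1.5400, 0.7972, 0.8891, 0.8489, 0.9469]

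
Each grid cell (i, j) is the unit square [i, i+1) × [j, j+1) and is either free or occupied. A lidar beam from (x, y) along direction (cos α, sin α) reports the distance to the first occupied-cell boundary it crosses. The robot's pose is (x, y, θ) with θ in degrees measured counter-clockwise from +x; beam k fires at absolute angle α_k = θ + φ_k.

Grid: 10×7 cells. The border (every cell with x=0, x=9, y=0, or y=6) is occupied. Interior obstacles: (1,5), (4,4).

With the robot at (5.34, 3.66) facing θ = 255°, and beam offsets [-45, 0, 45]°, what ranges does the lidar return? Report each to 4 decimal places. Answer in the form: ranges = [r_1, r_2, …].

ranges = [5.0114, 2.7538, 3.0715]

beam 1: φ=-45°, α=210°
  direction (-0.8660, -0.5000); cell (5,3); t to first gridline: x 0.3926, y 1.3200 (then +1.1547 / +2.0000)
    (4,3) via x @ 0.3926
    (4,2) via y @ 1.3200
    (3,2) via x @ 1.5473
    (2,2) via x @ 2.7020
    (2,1) via y @ 3.3200
    (1,1) via x @ 3.8567
    (0,1) via x @ 5.0114  # hit
  → r_1 = 5.0114
beam 2: φ=0°, α=255°
  direction (-0.2588, -0.9659); cell (5,3); t to first gridline: x 1.3137, y 0.6833 (then +3.8637 / +1.0353)
    (5,2) via y @ 0.6833
    (4,2) via x @ 1.3137
    (4,1) via y @ 1.7186
    (4,0) via y @ 2.7538  # hit
  → r_2 = 2.7538
beam 3: φ=45°, α=300°
  direction (0.5000, -0.8660); cell (5,3); t to first gridline: x 1.3200, y 0.7621 (then +2.0000 / +1.1547)
    (5,2) via y @ 0.7621
    (6,2) via x @ 1.3200
    (6,1) via y @ 1.9168
    (6,0) via y @ 3.0715  # hit
  → r_3 = 3.0715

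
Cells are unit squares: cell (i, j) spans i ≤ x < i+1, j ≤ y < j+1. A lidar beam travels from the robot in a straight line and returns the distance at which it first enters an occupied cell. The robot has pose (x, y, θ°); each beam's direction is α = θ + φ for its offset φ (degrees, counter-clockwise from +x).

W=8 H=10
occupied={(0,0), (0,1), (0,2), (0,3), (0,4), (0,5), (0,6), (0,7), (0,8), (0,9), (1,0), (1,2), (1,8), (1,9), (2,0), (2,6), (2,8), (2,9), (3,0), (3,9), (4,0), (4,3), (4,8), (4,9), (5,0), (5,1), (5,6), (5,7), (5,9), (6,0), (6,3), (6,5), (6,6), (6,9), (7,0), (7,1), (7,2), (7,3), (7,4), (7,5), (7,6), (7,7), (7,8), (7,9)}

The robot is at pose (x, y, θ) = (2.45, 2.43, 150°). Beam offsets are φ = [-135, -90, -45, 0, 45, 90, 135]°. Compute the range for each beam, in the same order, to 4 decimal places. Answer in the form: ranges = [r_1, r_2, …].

beam 1: φ=-135°, α=15°
  direction (0.9659, 0.2588); cell (2,2); t to first gridline: x 0.5694, y 2.2023 (then +1.0353 / +3.8637)
    (3,2) via x @ 0.5694
    (4,2) via x @ 1.6047
    (4,3) via y @ 2.2023  # hit
  → r_1 = 2.2023
beam 2: φ=-90°, α=60°
  direction (0.5000, 0.8660); cell (2,2); t to first gridline: x 1.1000, y 0.6582 (then +2.0000 / +1.1547)
    (2,3) via y @ 0.6582
    (3,3) via x @ 1.1000
    (3,4) via y @ 1.8129
    (3,5) via y @ 2.9676
    (4,5) via x @ 3.1000
    (4,6) via y @ 4.1223
    (5,6) via x @ 5.1000  # hit
  → r_2 = 5.1000
beam 3: φ=-45°, α=105°
  direction (-0.2588, 0.9659); cell (2,2); t to first gridline: x 1.7387, y 0.5901 (then +3.8637 / +1.0353)
    (2,3) via y @ 0.5901
    (2,4) via y @ 1.6254
    (1,4) via x @ 1.7387
    (1,5) via y @ 2.6607
    (1,6) via y @ 3.6959
    (1,7) via y @ 4.7312
    (0,7) via x @ 5.6024  # hit
  → r_3 = 5.6024
beam 4: φ=0°, α=150°
  direction (-0.8660, 0.5000); cell (2,2); t to first gridline: x 0.5196, y 1.1400 (then +1.1547 / +2.0000)
    (1,2) via x @ 0.5196  # hit
  → r_4 = 0.5196
beam 5: φ=45°, α=195°
  direction (-0.9659, -0.2588); cell (2,2); t to first gridline: x 0.4659, y 1.6614 (then +1.0353 / +3.8637)
    (1,2) via x @ 0.4659  # hit
  → r_5 = 0.4659
beam 6: φ=90°, α=240°
  direction (-0.5000, -0.8660); cell (2,2); t to first gridline: x 0.9000, y 0.4965 (then +2.0000 / +1.1547)
    (2,1) via y @ 0.4965
    (1,1) via x @ 0.9000
    (1,0) via y @ 1.6512  # hit
  → r_6 = 1.6512
beam 7: φ=135°, α=285°
  direction (0.2588, -0.9659); cell (2,2); t to first gridline: x 2.1250, y 0.4452 (then +3.8637 / +1.0353)
    (2,1) via y @ 0.4452
    (2,0) via y @ 1.4804  # hit
  → r_7 = 1.4804

ranges = [2.2023, 5.1000, 5.6024, 0.5196, 0.4659, 1.6512, 1.4804]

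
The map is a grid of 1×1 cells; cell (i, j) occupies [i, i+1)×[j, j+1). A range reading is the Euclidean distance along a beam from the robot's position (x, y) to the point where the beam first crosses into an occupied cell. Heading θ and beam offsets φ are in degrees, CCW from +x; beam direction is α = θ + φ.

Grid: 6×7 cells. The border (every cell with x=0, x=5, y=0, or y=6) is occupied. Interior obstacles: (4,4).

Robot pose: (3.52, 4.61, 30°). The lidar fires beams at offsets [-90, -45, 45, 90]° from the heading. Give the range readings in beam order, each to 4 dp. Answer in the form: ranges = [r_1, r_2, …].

beam 1: φ=-90°, α=300°
  direction (0.5000, -0.8660); cell (3,4); t to first gridline: x 0.9600, y 0.7044 (then +2.0000 / +1.1547)
    (3,3) via y @ 0.7044
    (4,3) via x @ 0.9600
    (4,2) via y @ 1.8591
    (5,2) via x @ 2.9600  # hit
  → r_1 = 2.9600
beam 2: φ=-45°, α=345°
  direction (0.9659, -0.2588); cell (3,4); t to first gridline: x 0.4969, y 2.3569 (then +1.0353 / +3.8637)
    (4,4) via x @ 0.4969  # hit
  → r_2 = 0.4969
beam 3: φ=45°, α=75°
  direction (0.2588, 0.9659); cell (3,4); t to first gridline: x 1.8546, y 0.4038 (then +3.8637 / +1.0353)
    (3,5) via y @ 0.4038
    (3,6) via y @ 1.4390  # hit
  → r_3 = 1.4390
beam 4: φ=90°, α=120°
  direction (-0.5000, 0.8660); cell (3,4); t to first gridline: x 1.0400, y 0.4503 (then +2.0000 / +1.1547)
    (3,5) via y @ 0.4503
    (2,5) via x @ 1.0400
    (2,6) via y @ 1.6050  # hit
  → r_4 = 1.6050

ranges = [2.9600, 0.4969, 1.4390, 1.6050]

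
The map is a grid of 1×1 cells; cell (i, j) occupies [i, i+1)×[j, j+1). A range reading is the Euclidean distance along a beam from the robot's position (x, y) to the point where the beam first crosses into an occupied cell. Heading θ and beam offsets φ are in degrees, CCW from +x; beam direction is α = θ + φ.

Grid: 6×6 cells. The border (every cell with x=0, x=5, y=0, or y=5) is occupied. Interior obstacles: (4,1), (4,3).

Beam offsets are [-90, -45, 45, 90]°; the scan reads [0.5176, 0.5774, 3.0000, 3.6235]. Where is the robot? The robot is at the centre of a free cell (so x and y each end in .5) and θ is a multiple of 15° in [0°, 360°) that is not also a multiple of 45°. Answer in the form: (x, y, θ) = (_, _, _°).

The pose lattice has 14·16 = 224 candidates. Test each by forward raycasting.
  (1.5, 4.5, 300°): beam 1 = 0.5774 ≠ 0.5176 ✗
  (1.5, 3.5, 300°): beam 1 = 0.5774 ≠ 0.5176 ✗
  (4.5, 2.5, 15°): beam 3 = 0.5774 ≠ 3.0000 ✗
  (3.5, 1.5, 285°): beam 1 = 1.9319 ≠ 0.5176 ✗
  (2.5, 3.5, 345°): beam 1 = 2.5882 ≠ 0.5176 ✗
  …
  (1.5, 1.5, 345°): r_1=0.5176, r_2=0.5774, r_3=3.0000, r_4=3.6235 — all match ✓
Unique over the lattice → pose = (1.5, 1.5, 345°).

(x, y, θ) = (1.5, 1.5, 345°)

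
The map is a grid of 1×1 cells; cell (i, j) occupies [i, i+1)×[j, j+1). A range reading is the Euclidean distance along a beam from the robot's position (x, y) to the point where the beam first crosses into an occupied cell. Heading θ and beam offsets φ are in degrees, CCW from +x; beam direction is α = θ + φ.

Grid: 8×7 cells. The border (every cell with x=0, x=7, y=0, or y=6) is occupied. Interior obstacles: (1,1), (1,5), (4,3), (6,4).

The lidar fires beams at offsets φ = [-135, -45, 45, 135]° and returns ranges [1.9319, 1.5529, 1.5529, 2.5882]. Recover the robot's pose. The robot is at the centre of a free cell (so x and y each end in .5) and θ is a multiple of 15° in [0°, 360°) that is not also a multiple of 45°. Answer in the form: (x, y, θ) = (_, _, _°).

(x, y, θ) = (2.5, 4.5, 120°)

Enumerate (i+0.5, j+0.5, θ) over the 26 free cells and 16 admissible headings. For each, cast all 4 beams and compare to the given ranges.
  (2.5, 3.5, 165°): beam 1 = 5.0000 ≠ 1.9319 ✗
  (2.5, 3.5, 345°): beam 1 = 1.7321 ≠ 1.9319 ✗
  (5.5, 3.5, 120°): beam 1 = 1.5529 ≠ 1.9319 ✗
  (2.5, 2.5, 345°): beam 1 = 1.0000 ≠ 1.9319 ✗
  (4.5, 1.5, 75°): beam 1 = 0.5774 ≠ 1.9319 ✗
  …
  (2.5, 4.5, 120°): r_1=1.9319, r_2=1.5529, r_3=1.5529, r_4=2.5882 — all match ✓
Unique over the lattice → pose = (2.5, 4.5, 120°).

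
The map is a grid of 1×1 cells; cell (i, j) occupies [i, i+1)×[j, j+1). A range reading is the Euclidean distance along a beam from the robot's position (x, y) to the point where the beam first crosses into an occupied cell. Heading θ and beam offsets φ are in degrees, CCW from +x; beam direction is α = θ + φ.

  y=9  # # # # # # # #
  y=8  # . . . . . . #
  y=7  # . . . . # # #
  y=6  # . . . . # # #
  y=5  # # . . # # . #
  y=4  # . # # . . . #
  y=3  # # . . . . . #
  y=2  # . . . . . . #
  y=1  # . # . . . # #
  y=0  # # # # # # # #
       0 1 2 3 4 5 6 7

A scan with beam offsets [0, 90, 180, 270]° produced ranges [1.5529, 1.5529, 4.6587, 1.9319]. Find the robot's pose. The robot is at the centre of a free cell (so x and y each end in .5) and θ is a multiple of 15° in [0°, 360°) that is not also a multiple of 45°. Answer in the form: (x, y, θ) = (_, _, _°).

(x, y, θ) = (5.5, 3.5, 15°)

The pose lattice has 36·16 = 576 candidates. Test each by forward raycasting.
  (6.5, 2.5, 150°): beam 1 = 3.0000 ≠ 1.5529 ✗
  (2.5, 8.5, 240°): beam 1 = 2.8868 ≠ 1.5529 ✗
  (4.5, 8.5, 240°): beam 1 = 4.0415 ≠ 1.5529 ✗
  …
  (5.5, 3.5, 15°): r_1=1.5529, r_2=1.5529, r_3=4.6587, r_4=1.9319 — all match ✓
Only this pose fits every beam.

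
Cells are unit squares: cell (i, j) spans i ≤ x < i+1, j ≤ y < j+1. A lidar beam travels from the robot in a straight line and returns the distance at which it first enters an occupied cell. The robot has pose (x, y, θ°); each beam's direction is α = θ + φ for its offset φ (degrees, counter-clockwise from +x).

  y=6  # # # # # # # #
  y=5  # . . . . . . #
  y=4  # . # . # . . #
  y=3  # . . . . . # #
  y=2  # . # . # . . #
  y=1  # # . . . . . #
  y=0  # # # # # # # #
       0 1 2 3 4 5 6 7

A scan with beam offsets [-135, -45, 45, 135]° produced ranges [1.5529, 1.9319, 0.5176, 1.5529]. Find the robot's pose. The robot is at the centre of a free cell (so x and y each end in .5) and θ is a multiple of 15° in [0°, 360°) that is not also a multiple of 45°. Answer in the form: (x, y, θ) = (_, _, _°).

(x, y, θ) = (5.5, 2.5, 150°)

The pose lattice has 24·16 = 384 candidates. Test each by forward raycasting.
  (1.5, 5.5, 165°): beam 1 = 1.0000 ≠ 1.5529 ✗
  (5.5, 2.5, 285°): beam 1 = 0.5774 ≠ 1.5529 ✗
  (2.5, 3.5, 120°): beam 1 = 1.9319 ≠ 1.5529 ✗
  …
  (5.5, 2.5, 150°): r_1=1.5529, r_2=1.9319, r_3=0.5176, r_4=1.5529 — all match ✓
Unique over the lattice → pose = (5.5, 2.5, 150°).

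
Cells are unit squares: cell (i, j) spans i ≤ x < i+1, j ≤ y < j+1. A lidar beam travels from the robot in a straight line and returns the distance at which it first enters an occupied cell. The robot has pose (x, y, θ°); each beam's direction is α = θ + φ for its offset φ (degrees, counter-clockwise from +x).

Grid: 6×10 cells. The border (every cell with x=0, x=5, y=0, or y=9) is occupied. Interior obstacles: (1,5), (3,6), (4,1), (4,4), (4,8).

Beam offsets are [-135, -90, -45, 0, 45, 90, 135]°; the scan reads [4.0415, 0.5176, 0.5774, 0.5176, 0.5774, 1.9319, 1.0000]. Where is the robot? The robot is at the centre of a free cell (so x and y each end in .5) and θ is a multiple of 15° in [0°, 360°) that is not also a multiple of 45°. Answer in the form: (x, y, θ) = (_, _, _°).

(x, y, θ) = (4.5, 5.5, 345°)

Candidates: 27 free-cell centres × 16 headings = 432 poses. Raycast each; keep the one whose scan matches to 4 dp.
  (1.5, 6.5, 30°): beam 1 = 0.5176 ≠ 4.0415 ✗
  (4.5, 6.5, 15°): beam 1 = 6.3509 ≠ 4.0415 ✗
  (1.5, 8.5, 105°): beam 2 = 1.9319 ≠ 0.5176 ✗
  …
  (4.5, 5.5, 345°): r_1=4.0415, r_2=0.5176, r_3=0.5774, r_4=0.5176, r_5=0.5774, r_6=1.9319, r_7=1.0000 — all match ✓
No second candidate reproduces the full scan.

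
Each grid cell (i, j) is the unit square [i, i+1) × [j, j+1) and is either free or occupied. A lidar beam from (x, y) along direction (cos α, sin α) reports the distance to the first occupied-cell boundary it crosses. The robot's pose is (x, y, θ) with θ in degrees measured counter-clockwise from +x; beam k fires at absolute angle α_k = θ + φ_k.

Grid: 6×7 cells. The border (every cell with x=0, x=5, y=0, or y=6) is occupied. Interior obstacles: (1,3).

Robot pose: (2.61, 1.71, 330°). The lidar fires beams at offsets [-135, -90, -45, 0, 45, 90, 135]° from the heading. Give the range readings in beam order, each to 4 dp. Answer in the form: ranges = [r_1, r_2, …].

beam 1: φ=-135°, α=195°
  direction (-0.9659, -0.2588); cell (2,1); t to first gridline: x 0.6315, y 2.7432 (then +1.0353 / +3.8637)
    (1,1) via x @ 0.6315
    (0,1) via x @ 1.6668  # hit
  → r_1 = 1.6668
beam 2: φ=-90°, α=240°
  direction (-0.5000, -0.8660); cell (2,1); t to first gridline: x 1.2200, y 0.8198 (then +2.0000 / +1.1547)
    (2,0) via y @ 0.8198  # hit
  → r_2 = 0.8198
beam 3: φ=-45°, α=285°
  direction (0.2588, -0.9659); cell (2,1); t to first gridline: x 1.5068, y 0.7350 (then +3.8637 / +1.0353)
    (2,0) via y @ 0.7350  # hit
  → r_3 = 0.7350
beam 4: φ=0°, α=330°
  direction (0.8660, -0.5000); cell (2,1); t to first gridline: x 0.4503, y 1.4200 (then +1.1547 / +2.0000)
    (3,1) via x @ 0.4503
    (3,0) via y @ 1.4200  # hit
  → r_4 = 1.4200
beam 5: φ=45°, α=15°
  direction (0.9659, 0.2588); cell (2,1); t to first gridline: x 0.4038, y 1.1205 (then +1.0353 / +3.8637)
    (3,1) via x @ 0.4038
    (3,2) via y @ 1.1205
    (4,2) via x @ 1.4390
    (5,2) via x @ 2.4743  # hit
  → r_5 = 2.4743
beam 6: φ=90°, α=60°
  direction (0.5000, 0.8660); cell (2,1); t to first gridline: x 0.7800, y 0.3349 (then +2.0000 / +1.1547)
    (2,2) via y @ 0.3349
    (3,2) via x @ 0.7800
    (3,3) via y @ 1.4896
    (3,4) via y @ 2.6443
    (4,4) via x @ 2.7800
    (4,5) via y @ 3.7990
    (5,5) via x @ 4.7800  # hit
  → r_6 = 4.7800
beam 7: φ=135°, α=105°
  direction (-0.2588, 0.9659); cell (2,1); t to first gridline: x 2.3569, y 0.3002 (then +3.8637 / +1.0353)
    (2,2) via y @ 0.3002
    (2,3) via y @ 1.3355
    (1,3) via x @ 2.3569  # hit
  → r_7 = 2.3569

ranges = [1.6668, 0.8198, 0.7350, 1.4200, 2.4743, 4.7800, 2.3569]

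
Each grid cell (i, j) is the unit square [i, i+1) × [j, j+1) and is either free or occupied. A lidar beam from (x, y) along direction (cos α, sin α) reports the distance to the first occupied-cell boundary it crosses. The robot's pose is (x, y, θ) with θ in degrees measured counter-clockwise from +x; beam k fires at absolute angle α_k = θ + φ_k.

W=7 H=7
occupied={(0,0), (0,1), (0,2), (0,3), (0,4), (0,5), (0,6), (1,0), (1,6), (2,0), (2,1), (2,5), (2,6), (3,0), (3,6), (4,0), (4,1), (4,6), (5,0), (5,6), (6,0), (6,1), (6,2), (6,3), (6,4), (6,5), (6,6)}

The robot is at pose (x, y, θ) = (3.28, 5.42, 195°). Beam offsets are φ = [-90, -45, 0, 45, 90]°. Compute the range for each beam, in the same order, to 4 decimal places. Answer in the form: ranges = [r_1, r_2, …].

ranges = [0.6005, 0.3233, 0.2899, 4.5600, 3.5406]

beam 1: φ=-90°, α=105°
  cosα=-0.2588 sinα=0.9659 | (3,5) | tMaxX 1.0818 tMaxY 0.6005 | tΔX 3.8637 tΔY 1.0353
    t=0.6005 [y] (3,6) — stop
  → r_1 = 0.6005
beam 2: φ=-45°, α=150°
  cosα=-0.8660 sinα=0.5000 | (3,5) | tMaxX 0.3233 tMaxY 1.1600 | tΔX 1.1547 tΔY 2.0000
    t=0.3233 [x] (2,5) — stop
  → r_2 = 0.3233
beam 3: φ=0°, α=195°
  cosα=-0.9659 sinα=-0.2588 | (3,5) | tMaxX 0.2899 tMaxY 1.6228 | tΔX 1.0353 tΔY 3.8637
    t=0.2899 [x] (2,5) — stop
  → r_3 = 0.2899
beam 4: φ=45°, α=240°
  cosα=-0.5000 sinα=-0.8660 | (3,5) | tMaxX 0.5600 tMaxY 0.4850 | tΔX 2.0000 tΔY 1.1547
    t=0.4850 [y] (3,4)
    t=0.5600 [x] (2,4)
    t=1.6397 [y] (2,3)
    t=2.5600 [x] (1,3)
    t=2.7944 [y] (1,2)
    t=3.9491 [y] (1,1)
    t=4.5600 [x] (0,1) — stop
  → r_4 = 4.5600
beam 5: φ=90°, α=285°
  cosα=0.2588 sinα=-0.9659 | (3,5) | tMaxX 2.7819 tMaxY 0.4348 | tΔX 3.8637 tΔY 1.0353
    t=0.4348 [y] (3,4)
    t=1.4701 [y] (3,3)
    t=2.5054 [y] (3,2)
    t=2.7819 [x] (4,2)
    t=3.5406 [y] (4,1) — stop
  → r_5 = 3.5406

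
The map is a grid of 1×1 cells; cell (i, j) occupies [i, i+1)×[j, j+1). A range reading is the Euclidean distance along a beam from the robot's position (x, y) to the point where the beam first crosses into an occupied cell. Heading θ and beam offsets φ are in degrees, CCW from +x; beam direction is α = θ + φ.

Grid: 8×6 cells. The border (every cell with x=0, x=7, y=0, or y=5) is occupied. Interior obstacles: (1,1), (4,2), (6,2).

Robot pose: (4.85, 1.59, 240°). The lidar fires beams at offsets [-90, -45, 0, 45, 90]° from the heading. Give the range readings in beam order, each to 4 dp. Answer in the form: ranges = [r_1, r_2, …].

ranges = [0.8200, 2.2796, 0.6813, 0.6108, 1.1800]

beam 1: φ=-90°, α=150°
  direction (-0.8660, 0.5000); cell (4,1); t to first gridline: x 0.9815, y 0.8200 (then +1.1547 / +2.0000)
    (4,2) via y @ 0.8200  # hit
  → r_1 = 0.8200
beam 2: φ=-45°, α=195°
  direction (-0.9659, -0.2588); cell (4,1); t to first gridline: x 0.8800, y 2.2796 (then +1.0353 / +3.8637)
    (3,1) via x @ 0.8800
    (2,1) via x @ 1.9153
    (2,0) via y @ 2.2796  # hit
  → r_2 = 2.2796
beam 3: φ=0°, α=240°
  direction (-0.5000, -0.8660); cell (4,1); t to first gridline: x 1.7000, y 0.6813 (then +2.0000 / +1.1547)
    (4,0) via y @ 0.6813  # hit
  → r_3 = 0.6813
beam 4: φ=45°, α=285°
  direction (0.2588, -0.9659); cell (4,1); t to first gridline: x 0.5796, y 0.6108 (then +3.8637 / +1.0353)
    (5,1) via x @ 0.5796
    (5,0) via y @ 0.6108  # hit
  → r_4 = 0.6108
beam 5: φ=90°, α=330°
  direction (0.8660, -0.5000); cell (4,1); t to first gridline: x 0.1732, y 1.1800 (then +1.1547 / +2.0000)
    (5,1) via x @ 0.1732
    (5,0) via y @ 1.1800  # hit
  → r_5 = 1.1800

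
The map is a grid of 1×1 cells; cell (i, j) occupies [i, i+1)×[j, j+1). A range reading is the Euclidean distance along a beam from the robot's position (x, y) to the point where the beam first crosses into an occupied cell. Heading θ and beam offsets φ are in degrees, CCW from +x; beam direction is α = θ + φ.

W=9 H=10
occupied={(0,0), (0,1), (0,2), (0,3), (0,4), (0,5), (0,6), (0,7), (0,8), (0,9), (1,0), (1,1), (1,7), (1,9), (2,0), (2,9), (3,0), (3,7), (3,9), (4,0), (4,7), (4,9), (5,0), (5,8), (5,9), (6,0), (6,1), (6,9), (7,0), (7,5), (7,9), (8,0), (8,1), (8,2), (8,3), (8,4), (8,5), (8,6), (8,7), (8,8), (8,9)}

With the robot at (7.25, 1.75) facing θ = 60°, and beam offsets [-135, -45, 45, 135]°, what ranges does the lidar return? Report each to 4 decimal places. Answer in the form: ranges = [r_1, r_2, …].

beam 1: φ=-135°, α=285°
  direction (0.2588, -0.9659); cell (7,1); t to first gridline: x 2.8978, y 0.7765 (then +3.8637 / +1.0353)
    (7,0) via y @ 0.7765  # hit
  → r_1 = 0.7765
beam 2: φ=-45°, α=15°
  direction (0.9659, 0.2588); cell (7,1); t to first gridline: x 0.7765, y 0.9659 (then +1.0353 / +3.8637)
    (8,1) via x @ 0.7765  # hit
  → r_2 = 0.7765
beam 3: φ=45°, α=105°
  direction (-0.2588, 0.9659); cell (7,1); t to first gridline: x 0.9659, y 0.2588 (then +3.8637 / +1.0353)
    (7,2) via y @ 0.2588
    (6,2) via x @ 0.9659
    (6,3) via y @ 1.2941
    (6,4) via y @ 2.3294
    (6,5) via y @ 3.3646
    (6,6) via y @ 4.3999
    (5,6) via x @ 4.8296
    (5,7) via y @ 5.4352
    (5,8) via y @ 6.4705  # hit
  → r_3 = 6.4705
beam 4: φ=135°, α=195°
  direction (-0.9659, -0.2588); cell (7,1); t to first gridline: x 0.2588, y 2.8978 (then +1.0353 / +3.8637)
    (6,1) via x @ 0.2588  # hit
  → r_4 = 0.2588

ranges = [0.7765, 0.7765, 6.4705, 0.2588]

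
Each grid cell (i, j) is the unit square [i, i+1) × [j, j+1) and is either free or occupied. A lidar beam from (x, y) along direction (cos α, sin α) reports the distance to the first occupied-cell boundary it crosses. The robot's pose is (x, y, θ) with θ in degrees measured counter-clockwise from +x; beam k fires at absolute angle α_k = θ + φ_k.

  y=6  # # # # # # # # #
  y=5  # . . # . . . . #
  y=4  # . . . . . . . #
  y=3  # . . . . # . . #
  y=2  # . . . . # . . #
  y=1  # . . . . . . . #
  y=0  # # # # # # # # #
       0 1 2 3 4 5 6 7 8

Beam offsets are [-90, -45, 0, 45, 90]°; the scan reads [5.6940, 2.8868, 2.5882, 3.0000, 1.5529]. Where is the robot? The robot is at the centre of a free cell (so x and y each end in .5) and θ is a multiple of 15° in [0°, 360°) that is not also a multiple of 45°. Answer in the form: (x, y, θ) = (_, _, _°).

Candidates: 32 free-cell centres × 16 headings = 512 poses. Raycast each; keep the one whose scan matches to 4 dp.
  (1.5, 5.5, 210°): beam 1 = 0.5774 ≠ 5.6940 ✗
  (1.5, 4.5, 60°): beam 1 = 4.0415 ≠ 5.6940 ✗
  (3.5, 2.5, 345°): beam 1 = 1.5529 ≠ 5.6940 ✗
  …
  (2.5, 2.5, 75°): r_1=5.6940, r_2=2.8868, r_3=2.5882, r_4=3.0000, r_5=1.5529 — all match ✓
No second candidate reproduces the full scan.

(x, y, θ) = (2.5, 2.5, 75°)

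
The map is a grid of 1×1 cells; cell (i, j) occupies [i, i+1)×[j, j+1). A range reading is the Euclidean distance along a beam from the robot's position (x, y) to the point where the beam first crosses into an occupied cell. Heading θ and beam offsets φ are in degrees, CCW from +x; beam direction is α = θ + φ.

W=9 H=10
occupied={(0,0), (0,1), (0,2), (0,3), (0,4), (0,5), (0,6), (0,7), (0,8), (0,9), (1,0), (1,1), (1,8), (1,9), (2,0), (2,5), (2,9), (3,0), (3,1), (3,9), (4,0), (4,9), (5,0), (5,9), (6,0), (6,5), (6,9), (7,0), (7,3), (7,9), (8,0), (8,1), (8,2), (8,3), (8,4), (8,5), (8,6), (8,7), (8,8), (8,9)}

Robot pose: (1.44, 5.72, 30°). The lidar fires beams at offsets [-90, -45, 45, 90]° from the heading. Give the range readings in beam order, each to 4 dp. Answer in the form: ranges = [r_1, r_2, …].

beam 1: φ=-90°, α=300°
  dir = (cos 300°, sin 300°) = (0.5000, -0.8660); from cell (1,5)
  next x-line at t=1.1200, next y-line at t=0.8314; Δt_x=2.0000, Δt_y=1.1547
    y: enter (1,4) at t=0.8314
    x: enter (2,4) at t=1.1200
    y: enter (2,3) at t=1.9861
    x: enter (3,3) at t=3.1200
    y: enter (3,2) at t=3.1408
    y: enter (3,1) at t=4.2955 ← occupied
  → r_1 = 4.2955
beam 2: φ=-45°, α=345°
  dir = (cos 345°, sin 345°) = (0.9659, -0.2588); from cell (1,5)
  next x-line at t=0.5798, next y-line at t=2.7819; Δt_x=1.0353, Δt_y=3.8637
    x: enter (2,5) at t=0.5798 ← occupied
  → r_2 = 0.5798
beam 3: φ=45°, α=75°
  dir = (cos 75°, sin 75°) = (0.2588, 0.9659); from cell (1,5)
  next x-line at t=2.1637, next y-line at t=0.2899; Δt_x=3.8637, Δt_y=1.0353
    y: enter (1,6) at t=0.2899
    y: enter (1,7) at t=1.3252
    x: enter (2,7) at t=2.1637
    y: enter (2,8) at t=2.3604
    y: enter (2,9) at t=3.3957 ← occupied
  → r_3 = 3.3957
beam 4: φ=90°, α=120°
  dir = (cos 120°, sin 120°) = (-0.5000, 0.8660); from cell (1,5)
  next x-line at t=0.8800, next y-line at t=0.3233; Δt_x=2.0000, Δt_y=1.1547
    y: enter (1,6) at t=0.3233
    x: enter (0,6) at t=0.8800 ← occupied
  → r_4 = 0.8800

ranges = [4.2955, 0.5798, 3.3957, 0.8800]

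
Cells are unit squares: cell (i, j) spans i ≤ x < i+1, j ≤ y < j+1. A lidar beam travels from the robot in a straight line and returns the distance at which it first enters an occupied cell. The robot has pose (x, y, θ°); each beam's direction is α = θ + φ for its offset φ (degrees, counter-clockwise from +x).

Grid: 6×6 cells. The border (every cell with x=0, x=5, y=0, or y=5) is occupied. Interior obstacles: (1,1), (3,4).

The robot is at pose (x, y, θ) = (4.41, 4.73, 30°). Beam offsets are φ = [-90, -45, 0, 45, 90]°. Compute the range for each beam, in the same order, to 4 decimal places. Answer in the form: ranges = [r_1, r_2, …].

beam 1: φ=-90°, α=300°
  d=(0.5000,-0.8660)  start (4,4)  tX=1.1800 tY=0.8429  stride 1/|dx|=2.0000 1/|dy|=1.1547
    cross y-line → (4,3), t=0.8429
    cross x-line → (5,3), t=1.1800 (wall)
  → r_1 = 1.1800
beam 2: φ=-45°, α=345°
  d=(0.9659,-0.2588)  start (4,4)  tX=0.6108 tY=2.8205  stride 1/|dx|=1.0353 1/|dy|=3.8637
    cross x-line → (5,4), t=0.6108 (wall)
  → r_2 = 0.6108
beam 3: φ=0°, α=30°
  d=(0.8660,0.5000)  start (4,4)  tX=0.6813 tY=0.5400  stride 1/|dx|=1.1547 1/|dy|=2.0000
    cross y-line → (4,5), t=0.5400 (wall)
  → r_3 = 0.5400
beam 4: φ=45°, α=75°
  d=(0.2588,0.9659)  start (4,4)  tX=2.2796 tY=0.2795  stride 1/|dx|=3.8637 1/|dy|=1.0353
    cross y-line → (4,5), t=0.2795 (wall)
  → r_4 = 0.2795
beam 5: φ=90°, α=120°
  d=(-0.5000,0.8660)  start (4,4)  tX=0.8200 tY=0.3118  stride 1/|dx|=2.0000 1/|dy|=1.1547
    cross y-line → (4,5), t=0.3118 (wall)
  → r_5 = 0.3118

ranges = [1.1800, 0.6108, 0.5400, 0.2795, 0.3118]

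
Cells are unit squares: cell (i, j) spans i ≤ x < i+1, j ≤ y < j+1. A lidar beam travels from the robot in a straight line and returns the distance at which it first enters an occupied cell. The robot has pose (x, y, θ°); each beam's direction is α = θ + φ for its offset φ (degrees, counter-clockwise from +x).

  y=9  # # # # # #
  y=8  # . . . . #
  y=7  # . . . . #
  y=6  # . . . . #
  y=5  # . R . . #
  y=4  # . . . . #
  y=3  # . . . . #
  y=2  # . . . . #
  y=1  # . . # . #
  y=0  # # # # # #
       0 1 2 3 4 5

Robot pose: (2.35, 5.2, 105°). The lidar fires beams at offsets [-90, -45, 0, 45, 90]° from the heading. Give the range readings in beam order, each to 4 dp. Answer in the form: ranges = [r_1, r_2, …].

ranges = [2.7435, 4.3879, 3.9340, 1.5588, 1.3976]

beam 1: φ=-90°, α=15°
  direction (0.9659, 0.2588); cell (2,5); t to first gridline: x 0.6729, y 3.0910 (then +1.0353 / +3.8637)
    (3,5) via x @ 0.6729
    (4,5) via x @ 1.7082
    (5,5) via x @ 2.7435  # hit
  → r_1 = 2.7435
beam 2: φ=-45°, α=60°
  direction (0.5000, 0.8660); cell (2,5); t to first gridline: x 1.3000, y 0.9238 (then +2.0000 / +1.1547)
    (2,6) via y @ 0.9238
    (3,6) via x @ 1.3000
    (3,7) via y @ 2.0785
    (3,8) via y @ 3.2332
    (4,8) via x @ 3.3000
    (4,9) via y @ 4.3879  # hit
  → r_2 = 4.3879
beam 3: φ=0°, α=105°
  direction (-0.2588, 0.9659); cell (2,5); t to first gridline: x 1.3523, y 0.8282 (then +3.8637 / +1.0353)
    (2,6) via y @ 0.8282
    (1,6) via x @ 1.3523
    (1,7) via y @ 1.8635
    (1,8) via y @ 2.8988
    (1,9) via y @ 3.9340  # hit
  → r_3 = 3.9340
beam 4: φ=45°, α=150°
  direction (-0.8660, 0.5000); cell (2,5); t to first gridline: x 0.4041, y 1.6000 (then +1.1547 / +2.0000)
    (1,5) via x @ 0.4041
    (0,5) via x @ 1.5588  # hit
  → r_4 = 1.5588
beam 5: φ=90°, α=195°
  direction (-0.9659, -0.2588); cell (2,5); t to first gridline: x 0.3623, y 0.7727 (then +1.0353 / +3.8637)
    (1,5) via x @ 0.3623
    (1,4) via y @ 0.7727
    (0,4) via x @ 1.3976  # hit
  → r_5 = 1.3976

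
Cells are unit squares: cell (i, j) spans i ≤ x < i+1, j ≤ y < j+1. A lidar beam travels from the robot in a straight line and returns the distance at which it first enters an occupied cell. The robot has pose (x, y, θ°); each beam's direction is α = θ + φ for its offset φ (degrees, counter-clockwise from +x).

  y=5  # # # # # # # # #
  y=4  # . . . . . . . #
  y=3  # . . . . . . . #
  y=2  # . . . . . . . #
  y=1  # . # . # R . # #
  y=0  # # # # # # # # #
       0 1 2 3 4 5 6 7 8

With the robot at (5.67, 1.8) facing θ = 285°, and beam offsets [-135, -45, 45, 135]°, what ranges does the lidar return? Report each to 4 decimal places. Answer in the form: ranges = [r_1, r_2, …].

ranges = [5.3925, 0.9238, 1.5358, 3.6950]

beam 1: φ=-135°, α=150°
  dir = (cos 150°, sin 150°) = (-0.8660, 0.5000); from cell (5,1)
  next x-line at t=0.7736, next y-line at t=0.4000; Δt_x=1.1547, Δt_y=2.0000
    y: enter (5,2) at t=0.4000
    x: enter (4,2) at t=0.7736
    x: enter (3,2) at t=1.9283
    y: enter (3,3) at t=2.4000
    x: enter (2,3) at t=3.0831
    x: enter (1,3) at t=4.2378
    y: enter (1,4) at t=4.4000
    x: enter (0,4) at t=5.3925 ← occupied
  → r_1 = 5.3925
beam 2: φ=-45°, α=240°
  dir = (cos 240°, sin 240°) = (-0.5000, -0.8660); from cell (5,1)
  next x-line at t=1.3400, next y-line at t=0.9238; Δt_x=2.0000, Δt_y=1.1547
    y: enter (5,0) at t=0.9238 ← occupied
  → r_2 = 0.9238
beam 3: φ=45°, α=330°
  dir = (cos 330°, sin 330°) = (0.8660, -0.5000); from cell (5,1)
  next x-line at t=0.3811, next y-line at t=1.6000; Δt_x=1.1547, Δt_y=2.0000
    x: enter (6,1) at t=0.3811
    x: enter (7,1) at t=1.5358 ← occupied
  → r_3 = 1.5358
beam 4: φ=135°, α=60°
  dir = (cos 60°, sin 60°) = (0.5000, 0.8660); from cell (5,1)
  next x-line at t=0.6600, next y-line at t=0.2309; Δt_x=2.0000, Δt_y=1.1547
    y: enter (5,2) at t=0.2309
    x: enter (6,2) at t=0.6600
    y: enter (6,3) at t=1.3856
    y: enter (6,4) at t=2.5403
    x: enter (7,4) at t=2.6600
    y: enter (7,5) at t=3.6950 ← occupied
  → r_4 = 3.6950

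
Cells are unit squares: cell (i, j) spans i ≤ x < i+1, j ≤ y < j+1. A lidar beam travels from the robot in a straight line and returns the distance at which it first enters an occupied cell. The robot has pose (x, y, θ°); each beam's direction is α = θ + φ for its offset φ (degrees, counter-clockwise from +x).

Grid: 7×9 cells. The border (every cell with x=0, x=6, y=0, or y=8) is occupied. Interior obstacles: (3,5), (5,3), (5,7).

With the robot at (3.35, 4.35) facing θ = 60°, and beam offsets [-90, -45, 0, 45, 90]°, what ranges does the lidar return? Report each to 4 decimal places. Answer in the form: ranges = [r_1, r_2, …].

ranges = [1.9053, 2.7435, 0.7506, 0.6729, 2.7135]

beam 1: φ=-90°, α=330°
  dir = (cos 330°, sin 330°) = (0.8660, -0.5000); from cell (3,4)
  next x-line at t=0.7506, next y-line at t=0.7000; Δt_x=1.1547, Δt_y=2.0000
    y: enter (3,3) at t=0.7000
    x: enter (4,3) at t=0.7506
    x: enter (5,3) at t=1.9053 ← occupied
  → r_1 = 1.9053
beam 2: φ=-45°, α=15°
  dir = (cos 15°, sin 15°) = (0.9659, 0.2588); from cell (3,4)
  next x-line at t=0.6729, next y-line at t=2.5114; Δt_x=1.0353, Δt_y=3.8637
    x: enter (4,4) at t=0.6729
    x: enter (5,4) at t=1.7082
    y: enter (5,5) at t=2.5114
    x: enter (6,5) at t=2.7435 ← occupied
  → r_2 = 2.7435
beam 3: φ=0°, α=60°
  dir = (cos 60°, sin 60°) = (0.5000, 0.8660); from cell (3,4)
  next x-line at t=1.3000, next y-line at t=0.7506; Δt_x=2.0000, Δt_y=1.1547
    y: enter (3,5) at t=0.7506 ← occupied
  → r_3 = 0.7506
beam 4: φ=45°, α=105°
  dir = (cos 105°, sin 105°) = (-0.2588, 0.9659); from cell (3,4)
  next x-line at t=1.3523, next y-line at t=0.6729; Δt_x=3.8637, Δt_y=1.0353
    y: enter (3,5) at t=0.6729 ← occupied
  → r_4 = 0.6729
beam 5: φ=90°, α=150°
  dir = (cos 150°, sin 150°) = (-0.8660, 0.5000); from cell (3,4)
  next x-line at t=0.4041, next y-line at t=1.3000; Δt_x=1.1547, Δt_y=2.0000
    x: enter (2,4) at t=0.4041
    y: enter (2,5) at t=1.3000
    x: enter (1,5) at t=1.5588
    x: enter (0,5) at t=2.7135 ← occupied
  → r_5 = 2.7135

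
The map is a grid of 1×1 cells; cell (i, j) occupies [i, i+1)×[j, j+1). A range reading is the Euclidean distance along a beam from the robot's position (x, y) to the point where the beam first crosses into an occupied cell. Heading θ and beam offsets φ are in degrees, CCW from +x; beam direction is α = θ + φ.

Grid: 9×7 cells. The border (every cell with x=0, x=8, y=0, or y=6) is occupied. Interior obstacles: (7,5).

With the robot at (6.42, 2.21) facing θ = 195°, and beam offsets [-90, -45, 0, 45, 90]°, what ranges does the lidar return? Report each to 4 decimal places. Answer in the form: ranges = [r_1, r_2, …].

beam 1: φ=-90°, α=105°
  direction (-0.2588, 0.9659); cell (6,2); t to first gridline: x 1.6228, y 0.8179 (then +3.8637 / +1.0353)
    (6,3) via y @ 0.8179
    (5,3) via x @ 1.6228
    (5,4) via y @ 1.8531
    (5,5) via y @ 2.8884
    (5,6) via y @ 3.9237  # hit
  → r_1 = 3.9237
beam 2: φ=-45°, α=150°
  direction (-0.8660, 0.5000); cell (6,2); t to first gridline: x 0.4850, y 1.5800 (then +1.1547 / +2.0000)
    (5,2) via x @ 0.4850
    (5,3) via y @ 1.5800
    (4,3) via x @ 1.6397
    (3,3) via x @ 2.7944
    (3,4) via y @ 3.5800
    (2,4) via x @ 3.9491
    (1,4) via x @ 5.1038
    (1,5) via y @ 5.5800
    (0,5) via x @ 6.2585  # hit
  → r_2 = 6.2585
beam 3: φ=0°, α=195°
  direction (-0.9659, -0.2588); cell (6,2); t to first gridline: x 0.4348, y 0.8114 (then +1.0353 / +3.8637)
    (5,2) via x @ 0.4348
    (5,1) via y @ 0.8114
    (4,1) via x @ 1.4701
    (3,1) via x @ 2.5054
    (2,1) via x @ 3.5406
    (1,1) via x @ 4.5759
    (1,0) via y @ 4.6751  # hit
  → r_3 = 4.6751
beam 4: φ=45°, α=240°
  direction (-0.5000, -0.8660); cell (6,2); t to first gridline: x 0.8400, y 0.2425 (then +2.0000 / +1.1547)
    (6,1) via y @ 0.2425
    (5,1) via x @ 0.8400
    (5,0) via y @ 1.3972  # hit
  → r_4 = 1.3972
beam 5: φ=90°, α=285°
  direction (0.2588, -0.9659); cell (6,2); t to first gridline: x 2.2409, y 0.2174 (then +3.8637 / +1.0353)
    (6,1) via y @ 0.2174
    (6,0) via y @ 1.2527  # hit
  → r_5 = 1.2527

ranges = [3.9237, 6.2585, 4.6751, 1.3972, 1.2527]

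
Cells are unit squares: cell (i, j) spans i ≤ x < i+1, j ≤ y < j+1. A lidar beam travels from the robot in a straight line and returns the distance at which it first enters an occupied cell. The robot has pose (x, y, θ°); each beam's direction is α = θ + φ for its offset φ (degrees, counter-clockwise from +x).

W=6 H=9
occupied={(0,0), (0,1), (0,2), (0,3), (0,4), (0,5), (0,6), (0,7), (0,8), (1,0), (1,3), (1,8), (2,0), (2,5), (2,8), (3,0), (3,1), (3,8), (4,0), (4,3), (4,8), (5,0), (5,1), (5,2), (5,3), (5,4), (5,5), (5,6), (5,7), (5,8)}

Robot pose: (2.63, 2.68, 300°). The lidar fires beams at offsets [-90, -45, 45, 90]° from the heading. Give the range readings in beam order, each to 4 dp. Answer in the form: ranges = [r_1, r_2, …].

beam 1: φ=-90°, α=210°
  d=(-0.8660,-0.5000)  start (2,2)  tX=0.7275 tY=1.3600  stride 1/|dx|=1.1547 1/|dy|=2.0000
    cross x-line → (1,2), t=0.7275
    cross y-line → (1,1), t=1.3600
    cross x-line → (0,1), t=1.8822 (wall)
  → r_1 = 1.8822
beam 2: φ=-45°, α=255°
  d=(-0.2588,-0.9659)  start (2,2)  tX=2.4341 tY=0.7040  stride 1/|dx|=3.8637 1/|dy|=1.0353
    cross y-line → (2,1), t=0.7040
    cross y-line → (2,0), t=1.7393 (wall)
  → r_2 = 1.7393
beam 3: φ=45°, α=345°
  d=(0.9659,-0.2588)  start (2,2)  tX=0.3831 tY=2.6273  stride 1/|dx|=1.0353 1/|dy|=3.8637
    cross x-line → (3,2), t=0.3831
    cross x-line → (4,2), t=1.4183
    cross x-line → (5,2), t=2.4536 (wall)
  → r_3 = 2.4536
beam 4: φ=90°, α=30°
  d=(0.8660,0.5000)  start (2,2)  tX=0.4272 tY=0.6400  stride 1/|dx|=1.1547 1/|dy|=2.0000
    cross x-line → (3,2), t=0.4272
    cross y-line → (3,3), t=0.6400
    cross x-line → (4,3), t=1.5819 (wall)
  → r_4 = 1.5819

ranges = [1.8822, 1.7393, 2.4536, 1.5819]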